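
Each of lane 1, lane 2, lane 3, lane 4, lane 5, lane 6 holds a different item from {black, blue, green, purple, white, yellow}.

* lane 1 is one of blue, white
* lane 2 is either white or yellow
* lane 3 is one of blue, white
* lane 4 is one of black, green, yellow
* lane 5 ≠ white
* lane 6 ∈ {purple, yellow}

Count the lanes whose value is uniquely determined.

2

The 2 variables lane 1 and lane 3 are confined to {blue, white}, which locks those values in; drop them from lane 2, lane 5.
lane 2 has just one choice, so lane 2 = yellow. So lane 4, lane 5, lane 6 can't be yellow.
lane 6's domain is down to {purple}, so lane 6 = purple. Remove purple from lane 5.
Determined: lane 2=yellow, lane 6=purple. The other lanes each still have more than one consistent value. That makes 2.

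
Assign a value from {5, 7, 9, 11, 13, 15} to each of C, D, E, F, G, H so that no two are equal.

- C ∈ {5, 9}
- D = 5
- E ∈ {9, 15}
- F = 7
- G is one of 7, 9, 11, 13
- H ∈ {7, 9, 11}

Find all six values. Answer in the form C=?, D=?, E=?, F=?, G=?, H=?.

C=9, D=5, E=15, F=7, G=13, H=11

D must be 5 (only option left). So C can't be 5.
F's domain is down to {7}, so F = 7. Strike 7 from G, H.
That leaves C = 9. So E, G, H can't be 9.
That leaves E = 15.
H has just one choice, so H = 11. Eliminate 11 elsewhere: G.
G must be 13 (only option left).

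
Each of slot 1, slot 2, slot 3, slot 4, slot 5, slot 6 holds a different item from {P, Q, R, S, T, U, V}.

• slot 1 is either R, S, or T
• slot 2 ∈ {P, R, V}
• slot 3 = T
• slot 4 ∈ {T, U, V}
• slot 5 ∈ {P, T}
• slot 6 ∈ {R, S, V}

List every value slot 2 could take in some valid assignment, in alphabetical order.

R, V

slot 3's domain is down to {T}, so slot 3 = T. So slot 1, slot 4, slot 5 can't be T.
slot 5 must be P (only option left). Eliminate P elsewhere: slot 2.
Among the 4 still-open variables, U fits only slot 4 (and all 4 values in {R, S, U, V} must be used), so slot 4 = U.
No further eliminations apply; slot 2 can still be any of R, V.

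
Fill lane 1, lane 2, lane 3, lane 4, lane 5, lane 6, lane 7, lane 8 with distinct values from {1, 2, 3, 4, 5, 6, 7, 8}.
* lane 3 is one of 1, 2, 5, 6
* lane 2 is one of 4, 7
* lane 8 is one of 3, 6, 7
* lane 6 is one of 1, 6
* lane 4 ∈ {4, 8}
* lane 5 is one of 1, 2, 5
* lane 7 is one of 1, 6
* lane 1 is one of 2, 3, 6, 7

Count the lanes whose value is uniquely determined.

Among the 8 variables, 8 fits only lane 4 (and all 8 values in {1, 2, 3, 4, 5, 6, 7, 8} must be used), so lane 4 = 8.
Among the 7 still-open variables, 4 fits only lane 2 (and all 7 values in {1, 2, 3, 4, 5, 6, 7} must be used), so lane 2 = 4.
lane 6 and lane 7 share exactly the 2 values {1, 6}; by pigeonhole those values go to them, so strike 1, 6 from lane 1, lane 3, lane 5, lane 8.
lane 3 and lane 5 between them cover only {2, 5} — a naked pair. Remove those values from lane 1.
Determined: lane 2=4, lane 4=8. The other lanes each still have more than one consistent value. That makes 2.

2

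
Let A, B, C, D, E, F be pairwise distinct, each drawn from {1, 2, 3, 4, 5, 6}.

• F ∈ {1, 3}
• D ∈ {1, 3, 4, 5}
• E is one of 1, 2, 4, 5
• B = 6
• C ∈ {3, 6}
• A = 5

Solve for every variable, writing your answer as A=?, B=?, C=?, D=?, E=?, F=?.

A has just one choice, so A = 5. Remove 5 from D, E.
That leaves B = 6. So C can't be 6.
C has just one choice, so C = 3. Eliminate 3 elsewhere: D, F.
F must be 1 (only option left). Strike 1 from D, E.
D must be 4 (only option left). Remove 4 from E.
E's domain is down to {2}, so E = 2.

A=5, B=6, C=3, D=4, E=2, F=1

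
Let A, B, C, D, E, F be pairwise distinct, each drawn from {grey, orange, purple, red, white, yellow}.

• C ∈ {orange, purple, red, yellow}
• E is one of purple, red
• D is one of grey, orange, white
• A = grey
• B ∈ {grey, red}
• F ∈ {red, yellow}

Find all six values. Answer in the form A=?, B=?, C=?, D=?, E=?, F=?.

A has just one choice, so A = grey. Eliminate grey elsewhere: B, D.
B's domain is down to {red}, so B = red. So C, E, F can't be red.
E must be purple (only option left). Eliminate purple elsewhere: C.
That leaves F = yellow. So C can't be yellow.
C's domain is down to {orange}, so C = orange. So D can't be orange.
D has just one choice, so D = white.

A=grey, B=red, C=orange, D=white, E=purple, F=yellow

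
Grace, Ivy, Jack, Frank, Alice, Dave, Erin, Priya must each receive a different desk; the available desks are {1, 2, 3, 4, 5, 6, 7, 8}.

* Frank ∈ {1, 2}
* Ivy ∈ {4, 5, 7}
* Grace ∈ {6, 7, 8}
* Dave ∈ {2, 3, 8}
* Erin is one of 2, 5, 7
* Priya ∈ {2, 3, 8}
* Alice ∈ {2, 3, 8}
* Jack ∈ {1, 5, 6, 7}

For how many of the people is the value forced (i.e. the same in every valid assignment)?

The 8 variables draw from only 8 values {1, 2, 3, 4, 5, 6, 7, 8}, so each is used; only Ivy can be 4, hence Ivy = 4.
Alice, Dave, Priya between them cover only {2, 3, 8} — a naked triple. Remove those values from Grace, Frank, Erin.
Frank must be 1 (only option left). So Jack can't be 1.
Determined: Ivy=4, Frank=1. The other people each still have more than one consistent value. That makes 2.

2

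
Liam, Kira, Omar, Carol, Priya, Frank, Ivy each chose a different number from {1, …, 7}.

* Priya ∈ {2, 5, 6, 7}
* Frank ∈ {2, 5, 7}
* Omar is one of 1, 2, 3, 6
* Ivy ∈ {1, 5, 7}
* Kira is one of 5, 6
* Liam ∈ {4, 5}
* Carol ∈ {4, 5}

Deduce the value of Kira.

Among the 7 variables, 3 fits only Omar (and all 7 values in {1, 2, 3, 4, 5, 6, 7} must be used), so Omar = 3.
The 6 still-open variables draw from only 6 values {1, 2, 4, 5, 6, 7}, so each is used; only Ivy can be 1, hence Ivy = 1.
Liam and Carol share exactly the 2 values {4, 5}; by pigeonhole those values go to them, so strike 4, 5 from Kira, Priya, Frank.
So Kira = 6.

6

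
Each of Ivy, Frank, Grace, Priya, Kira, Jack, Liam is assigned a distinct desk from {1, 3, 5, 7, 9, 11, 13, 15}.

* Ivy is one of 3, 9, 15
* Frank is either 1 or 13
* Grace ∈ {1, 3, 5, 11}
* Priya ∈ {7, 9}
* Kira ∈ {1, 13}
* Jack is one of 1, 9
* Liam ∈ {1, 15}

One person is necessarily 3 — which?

Ivy

Frank and Kira share exactly the 2 values {1, 13}; by pigeonhole those values go to them, so strike 1, 13 from Grace, Jack, Liam.
Jack must be 9 (only option left). Remove 9 from Ivy, Priya.
Liam has just one choice, so Liam = 15. So Ivy can't be 15.
So 3 goes to Ivy.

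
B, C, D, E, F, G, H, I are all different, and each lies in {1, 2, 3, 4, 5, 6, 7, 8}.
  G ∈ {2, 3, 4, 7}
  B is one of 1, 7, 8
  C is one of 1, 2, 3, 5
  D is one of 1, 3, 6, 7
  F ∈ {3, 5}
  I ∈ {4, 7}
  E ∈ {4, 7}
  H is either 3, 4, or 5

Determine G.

2

The 8 variables together cover exactly {1, 2, 3, 4, 5, 6, 7, 8} — 8 values for 8 variables — and 6 appears only in D's list, so D = 6.
The 7 still-open variables draw from only 7 values {1, 2, 3, 4, 5, 7, 8}, so each is used; only B can be 8, hence B = 8.
Among the 6 still-open variables, 1 fits only C (and all 6 values in {1, 2, 3, 4, 5, 7} must be used), so C = 1.
The 5 still-open variables draw from only 5 values {2, 3, 4, 5, 7}, so each is used; only G can be 2, hence G = 2.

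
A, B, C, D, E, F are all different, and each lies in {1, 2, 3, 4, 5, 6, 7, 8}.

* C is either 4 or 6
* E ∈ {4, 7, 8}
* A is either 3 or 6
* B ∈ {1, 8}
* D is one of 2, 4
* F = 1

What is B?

8

F must be 1 (only option left). Eliminate 1 elsewhere: B.
So B = 8.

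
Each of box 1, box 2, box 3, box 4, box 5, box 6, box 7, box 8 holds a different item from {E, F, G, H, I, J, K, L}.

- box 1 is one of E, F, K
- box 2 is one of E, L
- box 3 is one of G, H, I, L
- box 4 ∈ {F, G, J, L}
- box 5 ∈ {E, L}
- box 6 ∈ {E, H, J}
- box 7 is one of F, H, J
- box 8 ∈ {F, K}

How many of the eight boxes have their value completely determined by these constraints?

2

Among the 8 variables, I fits only box 3 (and all 8 values in {E, F, G, H, I, J, K, L} must be used), so box 3 = I.
The 7 still-open variables together cover exactly {E, F, G, H, J, K, L} — 7 values for 7 variables — and G appears only in box 4's list, so box 4 = G.
The 2 variables box 2 and box 5 are confined to {E, L}, which locks those values in; drop them from box 1, box 6.
The 2 variables box 1 and box 8 are confined to {F, K}, which locks those values in; drop them from box 7.
Determined: box 3=I, box 4=G. The other boxes each still have more than one consistent value. That makes 2.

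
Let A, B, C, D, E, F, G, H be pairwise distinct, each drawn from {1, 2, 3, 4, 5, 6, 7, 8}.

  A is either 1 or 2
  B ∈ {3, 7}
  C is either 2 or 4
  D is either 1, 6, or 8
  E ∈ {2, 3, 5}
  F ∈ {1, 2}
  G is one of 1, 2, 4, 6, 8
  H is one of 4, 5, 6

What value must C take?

4

Among the 8 variables, 7 fits only B (and all 8 values in {1, 2, 3, 4, 5, 6, 7, 8} must be used), so B = 7.
The 7 still-open variables draw from only 7 values {1, 2, 3, 4, 5, 6, 8}, so each is used; only E can be 3, hence E = 3.
The 6 still-open variables together cover exactly {1, 2, 4, 5, 6, 8} — 6 values for 6 variables — and 5 appears only in H's list, so H = 5.
The 2 variables A and F are confined to {1, 2}, which locks those values in; drop them from C, D, G.
So C = 4.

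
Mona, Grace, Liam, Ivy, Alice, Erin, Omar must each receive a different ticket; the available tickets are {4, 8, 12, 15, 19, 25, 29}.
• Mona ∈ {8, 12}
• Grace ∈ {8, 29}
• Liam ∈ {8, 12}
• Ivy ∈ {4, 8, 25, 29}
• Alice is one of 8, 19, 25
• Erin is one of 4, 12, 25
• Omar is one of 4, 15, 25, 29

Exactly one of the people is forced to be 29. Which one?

Grace

The 7 variables together cover exactly {4, 8, 12, 15, 19, 25, 29} — 7 values for 7 variables — and 15 appears only in Omar's list, so Omar = 15.
Among the 6 still-open variables, 19 fits only Alice (and all 6 values in {4, 8, 12, 19, 25, 29} must be used), so Alice = 19.
Mona and Liam share exactly the 2 values {8, 12}; by pigeonhole those values go to them, so strike 8, 12 from Grace, Ivy, Erin.
So 29 goes to Grace.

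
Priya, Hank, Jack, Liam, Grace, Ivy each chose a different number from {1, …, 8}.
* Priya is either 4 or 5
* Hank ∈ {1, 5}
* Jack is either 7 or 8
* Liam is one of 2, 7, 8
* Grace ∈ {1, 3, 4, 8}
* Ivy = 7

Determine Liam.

2

Ivy's domain is down to {7}, so Ivy = 7. Strike 7 from Jack, Liam.
Jack must be 8 (only option left). Strike 8 from Liam, Grace.
So Liam = 2.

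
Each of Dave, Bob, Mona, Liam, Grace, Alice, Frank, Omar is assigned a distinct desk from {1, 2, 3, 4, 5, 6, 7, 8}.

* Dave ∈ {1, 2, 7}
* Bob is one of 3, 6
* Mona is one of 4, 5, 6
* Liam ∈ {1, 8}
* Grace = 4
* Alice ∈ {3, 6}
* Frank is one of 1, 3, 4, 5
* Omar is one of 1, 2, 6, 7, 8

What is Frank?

Grace has just one choice, so Grace = 4. Strike 4 from Mona, Frank.
Bob and Alice between them cover only {3, 6} — a naked pair. Remove those values from Mona, Frank, Omar.
Mona has just one choice, so Mona = 5. Remove 5 from Frank.
So Frank = 1.

1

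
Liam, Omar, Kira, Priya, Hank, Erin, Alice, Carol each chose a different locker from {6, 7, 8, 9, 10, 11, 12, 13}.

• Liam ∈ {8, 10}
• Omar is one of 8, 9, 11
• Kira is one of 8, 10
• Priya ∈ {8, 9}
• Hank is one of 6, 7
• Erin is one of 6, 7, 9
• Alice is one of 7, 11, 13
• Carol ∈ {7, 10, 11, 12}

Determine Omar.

11

The 8 variables together cover exactly {6, 7, 8, 9, 10, 11, 12, 13} — 8 values for 8 variables — and 12 appears only in Carol's list, so Carol = 12.
Among the 7 still-open variables, 13 fits only Alice (and all 7 values in {6, 7, 8, 9, 10, 11, 13} must be used), so Alice = 13.
Among the 6 still-open variables, 11 fits only Omar (and all 6 values in {6, 7, 8, 9, 10, 11} must be used), so Omar = 11.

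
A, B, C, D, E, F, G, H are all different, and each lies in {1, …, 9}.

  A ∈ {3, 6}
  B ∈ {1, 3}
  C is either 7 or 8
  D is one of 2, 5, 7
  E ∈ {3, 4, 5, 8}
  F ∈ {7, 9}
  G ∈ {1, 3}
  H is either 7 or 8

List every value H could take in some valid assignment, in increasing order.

7, 8

The 2 variables B and G are confined to {1, 3}, which locks those values in; drop them from A, E.
That leaves A = 6.
C and H between them cover only {7, 8} — a naked pair. Remove those values from D, E, F.
F has just one choice, so F = 9.
No further eliminations apply; H can still be any of 7, 8.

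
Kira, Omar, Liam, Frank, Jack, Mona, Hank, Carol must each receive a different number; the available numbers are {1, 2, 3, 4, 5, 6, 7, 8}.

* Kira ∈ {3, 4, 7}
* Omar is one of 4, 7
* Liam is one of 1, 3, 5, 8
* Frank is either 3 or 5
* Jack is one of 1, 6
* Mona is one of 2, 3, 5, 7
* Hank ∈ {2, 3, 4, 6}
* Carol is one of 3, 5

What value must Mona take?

2

The 8 variables together cover exactly {1, 2, 3, 4, 5, 6, 7, 8} — 8 values for 8 variables — and 8 appears only in Liam's list, so Liam = 8.
The 7 still-open variables draw from only 7 values {1, 2, 3, 4, 5, 6, 7}, so each is used; only Jack can be 1, hence Jack = 1.
Among the 6 still-open variables, 6 fits only Hank (and all 6 values in {2, 3, 4, 5, 6, 7} must be used), so Hank = 6.
Among the 5 still-open variables, 2 fits only Mona (and all 5 values in {2, 3, 4, 5, 7} must be used), so Mona = 2.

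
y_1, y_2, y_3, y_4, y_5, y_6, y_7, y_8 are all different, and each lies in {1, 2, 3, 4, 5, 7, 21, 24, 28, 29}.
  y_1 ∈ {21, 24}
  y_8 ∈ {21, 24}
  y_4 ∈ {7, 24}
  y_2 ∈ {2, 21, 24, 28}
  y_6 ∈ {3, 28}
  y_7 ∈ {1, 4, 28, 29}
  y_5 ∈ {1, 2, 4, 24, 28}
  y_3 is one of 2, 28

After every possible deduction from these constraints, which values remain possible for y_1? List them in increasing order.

21, 24

y_1 and y_8 share exactly the 2 values {21, 24}; by pigeonhole those values go to them, so strike 21, 24 from y_2, y_4, y_5.
That leaves y_4 = 7.
y_2 and y_3 share exactly the 2 values {2, 28}; by pigeonhole those values go to them, so strike 2, 28 from y_5, y_6, y_7.
That leaves y_6 = 3.
No further eliminations apply; y_1 can still be any of 21, 24.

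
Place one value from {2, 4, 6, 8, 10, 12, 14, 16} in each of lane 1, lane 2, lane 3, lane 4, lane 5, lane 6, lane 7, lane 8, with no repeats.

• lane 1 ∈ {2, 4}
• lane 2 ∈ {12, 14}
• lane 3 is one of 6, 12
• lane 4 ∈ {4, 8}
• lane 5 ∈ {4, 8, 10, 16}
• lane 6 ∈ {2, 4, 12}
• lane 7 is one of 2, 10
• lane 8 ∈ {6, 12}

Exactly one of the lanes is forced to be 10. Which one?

lane 7

Among the 8 variables, 14 fits only lane 2 (and all 8 values in {2, 4, 6, 8, 10, 12, 14, 16} must be used), so lane 2 = 14.
Among the 7 still-open variables, 16 fits only lane 5 (and all 7 values in {2, 4, 6, 8, 10, 12, 16} must be used), so lane 5 = 16.
The 6 still-open variables together cover exactly {2, 4, 6, 8, 10, 12} — 6 values for 6 variables — and 8 appears only in lane 4's list, so lane 4 = 8.
The 5 still-open variables draw from only 5 values {2, 4, 6, 10, 12}, so each is used; only lane 7 can be 10, hence lane 7 = 10.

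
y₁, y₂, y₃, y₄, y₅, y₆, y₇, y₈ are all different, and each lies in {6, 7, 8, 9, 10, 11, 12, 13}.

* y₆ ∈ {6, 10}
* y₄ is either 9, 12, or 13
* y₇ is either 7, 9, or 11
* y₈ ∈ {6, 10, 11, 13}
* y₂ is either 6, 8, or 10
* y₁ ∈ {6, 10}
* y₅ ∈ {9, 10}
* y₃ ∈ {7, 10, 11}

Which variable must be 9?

y₅

The 8 variables together cover exactly {6, 7, 8, 9, 10, 11, 12, 13} — 8 values for 8 variables — and 8 appears only in y₂'s list, so y₂ = 8.
Among the 7 still-open variables, 12 fits only y₄ (and all 7 values in {6, 7, 9, 10, 11, 12, 13} must be used), so y₄ = 12.
The 6 still-open variables together cover exactly {6, 7, 9, 10, 11, 13} — 6 values for 6 variables — and 13 appears only in y₈'s list, so y₈ = 13.
The 2 variables y₁ and y₆ are confined to {6, 10}, which locks those values in; drop them from y₃, y₅.
So 9 goes to y₅.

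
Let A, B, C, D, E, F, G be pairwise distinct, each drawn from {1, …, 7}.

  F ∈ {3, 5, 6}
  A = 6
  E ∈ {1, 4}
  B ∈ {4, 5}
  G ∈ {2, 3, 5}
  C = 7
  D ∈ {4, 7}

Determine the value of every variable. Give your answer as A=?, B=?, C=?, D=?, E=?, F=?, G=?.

A=6, B=5, C=7, D=4, E=1, F=3, G=2

A has just one choice, so A = 6. Eliminate 6 elsewhere: F.
C has just one choice, so C = 7. Eliminate 7 elsewhere: D.
That leaves D = 4. Eliminate 4 elsewhere: B, E.
E's domain is down to {1}, so E = 1.
B's domain is down to {5}, so B = 5. Eliminate 5 elsewhere: F, G.
That leaves F = 3. Eliminate 3 elsewhere: G.
G has just one choice, so G = 2.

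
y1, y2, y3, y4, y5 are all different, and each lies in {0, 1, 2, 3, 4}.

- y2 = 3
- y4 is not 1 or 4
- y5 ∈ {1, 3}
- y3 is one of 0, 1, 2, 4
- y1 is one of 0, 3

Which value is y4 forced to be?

2

y2's domain is down to {3}, so y2 = 3. Eliminate 3 elsewhere: y1, y4, y5.
y5 has just one choice, so y5 = 1. So y3 can't be 1.
y1's domain is down to {0}, so y1 = 0. Eliminate 0 elsewhere: y3, y4.
So y4 = 2.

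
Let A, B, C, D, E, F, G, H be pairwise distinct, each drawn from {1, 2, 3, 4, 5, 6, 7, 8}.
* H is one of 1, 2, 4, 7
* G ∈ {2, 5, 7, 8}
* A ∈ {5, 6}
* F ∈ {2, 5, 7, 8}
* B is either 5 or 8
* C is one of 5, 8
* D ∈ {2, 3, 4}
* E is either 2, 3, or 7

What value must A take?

Among the 8 variables, 1 fits only H (and all 8 values in {1, 2, 3, 4, 5, 6, 7, 8} must be used), so H = 1.
The 7 still-open variables together cover exactly {2, 3, 4, 5, 6, 7, 8} — 7 values for 7 variables — and 4 appears only in D's list, so D = 4.
Among the 6 still-open variables, 3 fits only E (and all 6 values in {2, 3, 5, 6, 7, 8} must be used), so E = 3.
Among the 5 still-open variables, 6 fits only A (and all 5 values in {2, 5, 6, 7, 8} must be used), so A = 6.

6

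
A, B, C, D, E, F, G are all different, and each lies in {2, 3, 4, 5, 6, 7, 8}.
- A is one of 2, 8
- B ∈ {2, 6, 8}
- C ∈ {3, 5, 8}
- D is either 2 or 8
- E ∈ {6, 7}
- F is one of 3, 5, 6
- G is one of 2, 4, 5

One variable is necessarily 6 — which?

Among the 7 variables, 4 fits only G (and all 7 values in {2, 3, 4, 5, 6, 7, 8} must be used), so G = 4.
The 6 still-open variables draw from only 6 values {2, 3, 5, 6, 7, 8}, so each is used; only E can be 7, hence E = 7.
The 2 variables A and D are confined to {2, 8}, which locks those values in; drop them from B, C.
So 6 goes to B.

B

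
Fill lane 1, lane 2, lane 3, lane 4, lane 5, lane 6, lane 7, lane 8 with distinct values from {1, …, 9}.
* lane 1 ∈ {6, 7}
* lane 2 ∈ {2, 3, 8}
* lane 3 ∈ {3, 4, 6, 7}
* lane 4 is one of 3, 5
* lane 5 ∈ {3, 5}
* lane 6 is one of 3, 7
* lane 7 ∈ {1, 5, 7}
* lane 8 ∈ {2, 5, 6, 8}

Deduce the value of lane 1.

6

The 8 variables draw from only 8 values {1, 2, 3, 4, 5, 6, 7, 8}, so each is used; only lane 7 can be 1, hence lane 7 = 1.
Among the 7 still-open variables, 4 fits only lane 3 (and all 7 values in {2, 3, 4, 5, 6, 7, 8} must be used), so lane 3 = 4.
The 2 variables lane 4 and lane 5 are confined to {3, 5}, which locks those values in; drop them from lane 2, lane 6, lane 8.
lane 6's domain is down to {7}, so lane 6 = 7. Eliminate 7 elsewhere: lane 1.
So lane 1 = 6.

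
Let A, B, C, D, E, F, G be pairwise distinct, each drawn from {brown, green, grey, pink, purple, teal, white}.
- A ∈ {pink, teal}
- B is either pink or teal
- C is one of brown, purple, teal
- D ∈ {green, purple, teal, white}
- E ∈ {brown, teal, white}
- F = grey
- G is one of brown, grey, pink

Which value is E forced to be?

white

F has just one choice, so F = grey. So G can't be grey.
The 6 still-open variables draw from only 6 values {brown, green, pink, purple, teal, white}, so each is used; only D can be green, hence D = green.
The 5 still-open variables draw from only 5 values {brown, pink, purple, teal, white}, so each is used; only C can be purple, hence C = purple.
Among the 4 still-open variables, white fits only E (and all 4 values in {brown, pink, teal, white} must be used), so E = white.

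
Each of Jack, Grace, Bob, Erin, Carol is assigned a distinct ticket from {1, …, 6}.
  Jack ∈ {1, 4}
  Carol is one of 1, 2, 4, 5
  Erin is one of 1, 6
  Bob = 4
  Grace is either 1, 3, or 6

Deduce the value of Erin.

Bob has just one choice, so Bob = 4. Eliminate 4 elsewhere: Jack, Carol.
That leaves Jack = 1. So Grace, Erin, Carol can't be 1.
So Erin = 6.

6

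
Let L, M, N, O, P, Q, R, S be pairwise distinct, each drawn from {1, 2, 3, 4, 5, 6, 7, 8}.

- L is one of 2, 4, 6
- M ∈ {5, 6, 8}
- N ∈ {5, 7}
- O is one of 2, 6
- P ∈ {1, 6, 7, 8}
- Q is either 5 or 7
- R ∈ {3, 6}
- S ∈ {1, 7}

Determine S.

Among the 8 variables, 3 fits only R (and all 8 values in {1, 2, 3, 4, 5, 6, 7, 8} must be used), so R = 3.
The 7 still-open variables draw from only 7 values {1, 2, 4, 5, 6, 7, 8}, so each is used; only L can be 4, hence L = 4.
Among the 6 still-open variables, 2 fits only O (and all 6 values in {1, 2, 5, 6, 7, 8} must be used), so O = 2.
N and Q share exactly the 2 values {5, 7}; by pigeonhole those values go to them, so strike 5, 7 from M, P, S.
So S = 1.

1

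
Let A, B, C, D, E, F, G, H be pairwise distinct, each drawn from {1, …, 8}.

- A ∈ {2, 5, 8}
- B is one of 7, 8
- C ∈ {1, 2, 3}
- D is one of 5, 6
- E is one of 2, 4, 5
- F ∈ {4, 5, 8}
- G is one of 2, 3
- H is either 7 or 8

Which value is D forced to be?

The 8 variables draw from only 8 values {1, 2, 3, 4, 5, 6, 7, 8}, so each is used; only C can be 1, hence C = 1.
The 7 still-open variables together cover exactly {2, 3, 4, 5, 6, 7, 8} — 7 values for 7 variables — and 3 appears only in G's list, so G = 3.
The 6 still-open variables draw from only 6 values {2, 4, 5, 6, 7, 8}, so each is used; only D can be 6, hence D = 6.

6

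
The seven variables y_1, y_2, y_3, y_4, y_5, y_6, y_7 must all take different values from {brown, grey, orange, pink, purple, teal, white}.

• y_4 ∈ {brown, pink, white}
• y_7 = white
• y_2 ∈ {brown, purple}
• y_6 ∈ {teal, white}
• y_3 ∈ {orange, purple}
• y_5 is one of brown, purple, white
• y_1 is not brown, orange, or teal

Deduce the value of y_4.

y_7 has just one choice, so y_7 = white. Remove white from y_1, y_4, y_5, y_6.
y_6 must be teal (only option left).
Among the 5 still-open variables, grey fits only y_1 (and all 5 values in {brown, grey, orange, pink, purple} must be used), so y_1 = grey.
The 4 still-open variables together cover exactly {brown, orange, pink, purple} — 4 values for 4 variables — and orange appears only in y_3's list, so y_3 = orange.
The 3 still-open variables draw from only 3 values {brown, pink, purple}, so each is used; only y_4 can be pink, hence y_4 = pink.

pink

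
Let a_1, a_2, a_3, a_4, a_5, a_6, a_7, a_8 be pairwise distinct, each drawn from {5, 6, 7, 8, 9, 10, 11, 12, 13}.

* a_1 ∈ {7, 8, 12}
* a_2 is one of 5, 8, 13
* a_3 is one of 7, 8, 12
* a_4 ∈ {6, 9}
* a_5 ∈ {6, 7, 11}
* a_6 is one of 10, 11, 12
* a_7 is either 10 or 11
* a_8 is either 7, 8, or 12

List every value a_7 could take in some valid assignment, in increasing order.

10, 11

a_1, a_3, a_8 share exactly the 3 values {7, 8, 12}; by pigeonhole those values go to them, so strike 7, 8, 12 from a_2, a_5, a_6.
The 2 variables a_6 and a_7 are confined to {10, 11}, which locks those values in; drop them from a_5.
a_5 must be 6 (only option left). So a_4 can't be 6.
a_4 has just one choice, so a_4 = 9.
No further eliminations apply; a_7 can still be any of 10, 11.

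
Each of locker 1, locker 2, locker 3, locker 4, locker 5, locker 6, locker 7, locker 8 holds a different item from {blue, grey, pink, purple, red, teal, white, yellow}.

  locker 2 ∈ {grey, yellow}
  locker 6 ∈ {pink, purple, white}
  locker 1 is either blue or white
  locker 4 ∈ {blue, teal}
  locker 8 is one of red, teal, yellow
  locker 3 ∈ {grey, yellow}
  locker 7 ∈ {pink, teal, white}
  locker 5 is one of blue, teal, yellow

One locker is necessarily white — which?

locker 1

The 8 variables together cover exactly {blue, grey, pink, purple, red, teal, white, yellow} — 8 values for 8 variables — and purple appears only in locker 6's list, so locker 6 = purple.
The 7 still-open variables together cover exactly {blue, grey, pink, red, teal, white, yellow} — 7 values for 7 variables — and pink appears only in locker 7's list, so locker 7 = pink.
The 6 still-open variables together cover exactly {blue, grey, red, teal, white, yellow} — 6 values for 6 variables — and red appears only in locker 8's list, so locker 8 = red.
The 5 still-open variables draw from only 5 values {blue, grey, teal, white, yellow}, so each is used; only locker 1 can be white, hence locker 1 = white.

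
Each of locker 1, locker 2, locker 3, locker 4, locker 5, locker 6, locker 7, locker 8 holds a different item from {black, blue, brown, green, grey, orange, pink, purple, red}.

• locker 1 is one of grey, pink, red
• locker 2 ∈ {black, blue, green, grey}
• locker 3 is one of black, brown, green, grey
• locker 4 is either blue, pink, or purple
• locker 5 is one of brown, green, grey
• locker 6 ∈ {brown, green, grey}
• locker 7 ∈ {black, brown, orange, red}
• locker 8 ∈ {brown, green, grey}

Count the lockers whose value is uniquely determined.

2

locker 5, locker 6, locker 8 share exactly the 3 values {brown, green, grey}; by pigeonhole those values go to them, so strike brown, green, grey from locker 1, locker 2, locker 3, locker 7.
locker 3 must be black (only option left). Remove black from locker 2, locker 7.
locker 2 must be blue (only option left). Eliminate blue elsewhere: locker 4.
Determined: locker 2=blue, locker 3=black. The other lockers each still have more than one consistent value. That makes 2.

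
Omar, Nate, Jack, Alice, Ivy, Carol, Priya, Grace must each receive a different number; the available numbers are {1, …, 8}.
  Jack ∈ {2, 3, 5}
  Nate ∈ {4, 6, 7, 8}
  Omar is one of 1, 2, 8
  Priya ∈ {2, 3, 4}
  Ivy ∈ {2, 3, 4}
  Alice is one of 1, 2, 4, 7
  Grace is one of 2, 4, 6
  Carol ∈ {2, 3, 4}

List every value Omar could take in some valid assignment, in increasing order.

Among the 8 variables, 5 fits only Jack (and all 8 values in {1, 2, 3, 4, 5, 6, 7, 8} must be used), so Jack = 5.
Ivy, Carol, Priya share exactly the 3 values {2, 3, 4}; by pigeonhole those values go to them, so strike 2, 3, 4 from Omar, Nate, Alice, Grace.
Grace must be 6 (only option left). Strike 6 from Nate.
No further eliminations apply; Omar can still be any of 1, 8.

1, 8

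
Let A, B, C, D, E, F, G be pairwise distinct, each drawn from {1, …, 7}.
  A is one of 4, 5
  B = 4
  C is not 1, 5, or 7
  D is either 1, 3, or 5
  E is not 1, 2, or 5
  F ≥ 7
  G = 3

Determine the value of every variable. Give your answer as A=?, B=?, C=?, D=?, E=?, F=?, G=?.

B's domain is down to {4}, so B = 4. Strike 4 from A, C, E.
That leaves F = 7. Eliminate 7 elsewhere: E.
G must be 3 (only option left). So C, D, E can't be 3.
A has just one choice, so A = 5. Eliminate 5 elsewhere: D.
D's domain is down to {1}, so D = 1.
That leaves E = 6. Eliminate 6 elsewhere: C.
C must be 2 (only option left).

A=5, B=4, C=2, D=1, E=6, F=7, G=3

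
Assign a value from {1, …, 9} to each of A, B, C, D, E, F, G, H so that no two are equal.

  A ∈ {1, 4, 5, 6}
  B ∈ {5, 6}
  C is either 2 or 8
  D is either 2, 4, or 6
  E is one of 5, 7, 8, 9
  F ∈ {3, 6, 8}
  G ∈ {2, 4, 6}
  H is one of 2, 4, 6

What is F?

The 3 variables D, G, H are confined to {2, 4, 6}, which locks those values in; drop them from A, B, C, F.
B must be 5 (only option left). Strike 5 from A, E.
C has just one choice, so C = 8. Strike 8 from E, F.
So F = 3.

3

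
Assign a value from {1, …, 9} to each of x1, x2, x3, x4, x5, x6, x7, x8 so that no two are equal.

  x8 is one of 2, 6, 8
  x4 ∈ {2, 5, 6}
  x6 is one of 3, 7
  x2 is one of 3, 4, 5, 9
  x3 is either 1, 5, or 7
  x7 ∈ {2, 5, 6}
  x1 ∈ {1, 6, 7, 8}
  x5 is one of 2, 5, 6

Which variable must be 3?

x6

x4, x5, x7 between them cover only {2, 5, 6} — a naked triple. Remove those values from x1, x2, x3, x8.
That leaves x8 = 8. Remove 8 from x1.
The 2 variables x1 and x3 are confined to {1, 7}, which locks those values in; drop them from x6.
So 3 goes to x6.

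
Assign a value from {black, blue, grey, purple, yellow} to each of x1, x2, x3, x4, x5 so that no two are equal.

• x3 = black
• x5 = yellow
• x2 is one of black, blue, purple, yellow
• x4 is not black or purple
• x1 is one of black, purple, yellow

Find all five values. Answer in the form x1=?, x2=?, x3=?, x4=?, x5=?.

x1=purple, x2=blue, x3=black, x4=grey, x5=yellow

x3 must be black (only option left). Remove black from x1, x2.
That leaves x5 = yellow. Remove yellow from x1, x2, x4.
That leaves x1 = purple. So x2 can't be purple.
That leaves x2 = blue. Remove blue from x4.
x4 has just one choice, so x4 = grey.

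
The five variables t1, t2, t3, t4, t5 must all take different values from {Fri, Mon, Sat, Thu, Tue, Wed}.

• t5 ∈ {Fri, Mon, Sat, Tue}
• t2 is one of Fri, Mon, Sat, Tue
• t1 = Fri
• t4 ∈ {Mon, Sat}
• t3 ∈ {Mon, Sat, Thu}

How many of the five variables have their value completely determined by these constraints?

2

t1 must be Fri (only option left). Remove Fri from t2, t5.
The 4 still-open variables draw from only 4 values {Mon, Sat, Thu, Tue}, so each is used; only t3 can be Thu, hence t3 = Thu.
Determined: t1=Fri, t3=Thu. The other variables each still have more than one consistent value. That makes 2.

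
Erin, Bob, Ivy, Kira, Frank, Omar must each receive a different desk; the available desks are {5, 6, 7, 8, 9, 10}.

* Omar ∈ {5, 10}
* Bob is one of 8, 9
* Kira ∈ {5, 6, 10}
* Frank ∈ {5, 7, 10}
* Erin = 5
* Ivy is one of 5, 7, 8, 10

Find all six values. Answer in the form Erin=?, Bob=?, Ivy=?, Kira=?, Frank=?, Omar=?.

Erin=5, Bob=9, Ivy=8, Kira=6, Frank=7, Omar=10

Erin must be 5 (only option left). So Ivy, Kira, Frank, Omar can't be 5.
Omar has just one choice, so Omar = 10. Strike 10 from Ivy, Kira, Frank.
Kira must be 6 (only option left).
Frank's domain is down to {7}, so Frank = 7. So Ivy can't be 7.
Ivy's domain is down to {8}, so Ivy = 8. Eliminate 8 elsewhere: Bob.
Bob has just one choice, so Bob = 9.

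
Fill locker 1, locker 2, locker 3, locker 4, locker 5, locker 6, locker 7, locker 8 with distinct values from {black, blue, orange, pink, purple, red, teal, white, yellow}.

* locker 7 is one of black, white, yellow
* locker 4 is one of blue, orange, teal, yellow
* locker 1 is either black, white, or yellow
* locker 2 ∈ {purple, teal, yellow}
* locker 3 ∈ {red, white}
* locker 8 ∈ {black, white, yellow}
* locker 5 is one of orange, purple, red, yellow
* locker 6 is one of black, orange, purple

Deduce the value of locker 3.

The 8 variables together cover exactly {black, blue, orange, purple, red, teal, white, yellow} — 8 values for 8 variables — and blue appears only in locker 4's list, so locker 4 = blue.
The 7 still-open variables draw from only 7 values {black, orange, purple, red, teal, white, yellow}, so each is used; only locker 2 can be teal, hence locker 2 = teal.
The 3 variables locker 1, locker 7, locker 8 are confined to {black, white, yellow}, which locks those values in; drop them from locker 3, locker 5, locker 6.
So locker 3 = red.

red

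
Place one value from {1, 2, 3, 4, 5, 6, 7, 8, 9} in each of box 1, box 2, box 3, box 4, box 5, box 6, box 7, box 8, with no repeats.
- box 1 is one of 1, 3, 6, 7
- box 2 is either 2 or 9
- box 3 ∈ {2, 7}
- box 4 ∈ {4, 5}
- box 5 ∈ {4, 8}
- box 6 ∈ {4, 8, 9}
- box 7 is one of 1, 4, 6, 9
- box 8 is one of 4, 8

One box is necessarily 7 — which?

box 3

The 2 variables box 5 and box 8 are confined to {4, 8}, which locks those values in; drop them from box 4, box 6, box 7.
box 4 must be 5 (only option left).
box 6's domain is down to {9}, so box 6 = 9. Eliminate 9 elsewhere: box 2, box 7.
box 2 must be 2 (only option left). Eliminate 2 elsewhere: box 3.
So 7 goes to box 3.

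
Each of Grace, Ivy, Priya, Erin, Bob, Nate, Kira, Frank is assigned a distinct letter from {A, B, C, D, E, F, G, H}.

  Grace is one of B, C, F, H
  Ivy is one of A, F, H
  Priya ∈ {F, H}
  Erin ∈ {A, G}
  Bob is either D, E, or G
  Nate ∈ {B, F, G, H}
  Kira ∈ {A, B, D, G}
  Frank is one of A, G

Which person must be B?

Among the 8 variables, C fits only Grace (and all 8 values in {A, B, C, D, E, F, G, H} must be used), so Grace = C.
Among the 7 still-open variables, E fits only Bob (and all 7 values in {A, B, D, E, F, G, H} must be used), so Bob = E.
Among the 6 still-open variables, D fits only Kira (and all 6 values in {A, B, D, F, G, H} must be used), so Kira = D.
Among the 5 still-open variables, B fits only Nate (and all 5 values in {A, B, F, G, H} must be used), so Nate = B.

Nate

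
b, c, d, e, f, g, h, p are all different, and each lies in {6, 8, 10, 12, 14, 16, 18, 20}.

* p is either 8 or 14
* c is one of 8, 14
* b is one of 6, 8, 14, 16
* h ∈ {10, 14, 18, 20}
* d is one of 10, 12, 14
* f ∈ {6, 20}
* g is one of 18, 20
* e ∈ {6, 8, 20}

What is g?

18

The 8 variables together cover exactly {6, 8, 10, 12, 14, 16, 18, 20} — 8 values for 8 variables — and 12 appears only in d's list, so d = 12.
Among the 7 still-open variables, 10 fits only h (and all 7 values in {6, 8, 10, 14, 16, 18, 20} must be used), so h = 10.
The 6 still-open variables together cover exactly {6, 8, 14, 16, 18, 20} — 6 values for 6 variables — and 16 appears only in b's list, so b = 16.
Among the 5 still-open variables, 18 fits only g (and all 5 values in {6, 8, 14, 18, 20} must be used), so g = 18.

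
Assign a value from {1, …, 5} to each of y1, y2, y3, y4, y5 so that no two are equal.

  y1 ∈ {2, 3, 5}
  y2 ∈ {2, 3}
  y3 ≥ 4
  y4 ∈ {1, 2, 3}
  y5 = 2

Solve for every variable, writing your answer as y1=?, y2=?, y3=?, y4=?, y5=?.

y5 must be 2 (only option left). Eliminate 2 elsewhere: y1, y2, y4.
That leaves y2 = 3. Remove 3 from y1, y4.
y4 must be 1 (only option left).
y1 must be 5 (only option left). Remove 5 from y3.
That leaves y3 = 4.

y1=5, y2=3, y3=4, y4=1, y5=2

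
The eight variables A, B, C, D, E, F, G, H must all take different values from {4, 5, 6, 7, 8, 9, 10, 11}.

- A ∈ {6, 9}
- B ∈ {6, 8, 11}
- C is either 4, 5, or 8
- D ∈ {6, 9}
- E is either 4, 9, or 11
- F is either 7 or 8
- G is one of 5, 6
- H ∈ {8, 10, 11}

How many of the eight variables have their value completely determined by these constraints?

Among the 8 variables, 7 fits only F (and all 8 values in {4, 5, 6, 7, 8, 9, 10, 11} must be used), so F = 7.
The 7 still-open variables together cover exactly {4, 5, 6, 8, 9, 10, 11} — 7 values for 7 variables — and 10 appears only in H's list, so H = 10.
A and D between them cover only {6, 9} — a naked pair. Remove those values from B, E, G.
That leaves G = 5. So C can't be 5.
Determined: F=7, G=5, H=10. The other variables each still have more than one consistent value. That makes 3.

3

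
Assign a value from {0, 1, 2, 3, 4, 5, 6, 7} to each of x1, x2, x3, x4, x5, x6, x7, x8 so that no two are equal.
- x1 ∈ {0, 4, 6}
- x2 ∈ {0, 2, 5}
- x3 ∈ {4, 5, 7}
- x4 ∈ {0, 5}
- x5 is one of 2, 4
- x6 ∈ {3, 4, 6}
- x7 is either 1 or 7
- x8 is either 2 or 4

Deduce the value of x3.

The 8 variables draw from only 8 values {0, 1, 2, 3, 4, 5, 6, 7}, so each is used; only x7 can be 1, hence x7 = 1.
Among the 7 still-open variables, 3 fits only x6 (and all 7 values in {0, 2, 3, 4, 5, 6, 7} must be used), so x6 = 3.
The 6 still-open variables together cover exactly {0, 2, 4, 5, 6, 7} — 6 values for 6 variables — and 6 appears only in x1's list, so x1 = 6.
The 5 still-open variables together cover exactly {0, 2, 4, 5, 7} — 5 values for 5 variables — and 7 appears only in x3's list, so x3 = 7.

7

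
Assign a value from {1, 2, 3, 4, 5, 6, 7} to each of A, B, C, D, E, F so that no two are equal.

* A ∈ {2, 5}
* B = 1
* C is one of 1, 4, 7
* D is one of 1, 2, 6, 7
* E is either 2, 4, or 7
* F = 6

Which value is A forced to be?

B has just one choice, so B = 1. Eliminate 1 elsewhere: C, D.
That leaves F = 6. Remove 6 from D.
The 4 still-open variables together cover exactly {2, 4, 5, 7} — 4 values for 4 variables — and 5 appears only in A's list, so A = 5.

5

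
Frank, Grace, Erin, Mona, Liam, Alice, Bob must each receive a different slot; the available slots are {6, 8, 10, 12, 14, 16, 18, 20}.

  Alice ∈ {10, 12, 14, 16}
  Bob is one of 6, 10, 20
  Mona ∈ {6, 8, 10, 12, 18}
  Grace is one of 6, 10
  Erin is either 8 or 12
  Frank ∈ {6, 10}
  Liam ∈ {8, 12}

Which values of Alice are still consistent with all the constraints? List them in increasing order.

Frank and Grace share exactly the 2 values {6, 10}; by pigeonhole those values go to them, so strike 6, 10 from Mona, Alice, Bob.
Bob's domain is down to {20}, so Bob = 20.
The 2 variables Erin and Liam are confined to {8, 12}, which locks those values in; drop them from Mona, Alice.
Mona must be 18 (only option left).
No further eliminations apply; Alice can still be any of 14, 16.

14, 16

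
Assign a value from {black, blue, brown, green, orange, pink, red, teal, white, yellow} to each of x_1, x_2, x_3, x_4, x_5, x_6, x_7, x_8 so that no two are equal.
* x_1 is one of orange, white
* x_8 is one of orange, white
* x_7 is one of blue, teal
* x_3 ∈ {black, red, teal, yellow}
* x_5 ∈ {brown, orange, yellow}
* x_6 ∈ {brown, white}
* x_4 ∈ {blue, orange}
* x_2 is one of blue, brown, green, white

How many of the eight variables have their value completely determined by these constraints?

x_1 and x_8 share exactly the 2 values {orange, white}; by pigeonhole those values go to them, so strike orange, white from x_2, x_4, x_5, x_6.
x_4's domain is down to {blue}, so x_4 = blue. Strike blue from x_2, x_7.
x_6 has just one choice, so x_6 = brown. Remove brown from x_2, x_5.
That leaves x_7 = teal. Remove teal from x_3.
x_2's domain is down to {green}, so x_2 = green.
That leaves x_5 = yellow. Remove yellow from x_3.
Determined: x_2=green, x_4=blue, x_5=yellow, x_6=brown, x_7=teal. The other variables each still have more than one consistent value. That makes 5.

5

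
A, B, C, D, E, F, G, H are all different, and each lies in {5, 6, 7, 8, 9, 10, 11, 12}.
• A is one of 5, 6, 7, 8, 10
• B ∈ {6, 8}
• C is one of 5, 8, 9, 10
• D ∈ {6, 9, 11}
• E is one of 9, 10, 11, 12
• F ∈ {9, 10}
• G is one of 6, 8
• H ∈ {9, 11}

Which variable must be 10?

Among the 8 variables, 7 fits only A (and all 8 values in {5, 6, 7, 8, 9, 10, 11, 12} must be used), so A = 7.
Among the 7 still-open variables, 5 fits only C (and all 7 values in {5, 6, 8, 9, 10, 11, 12} must be used), so C = 5.
The 6 still-open variables together cover exactly {6, 8, 9, 10, 11, 12} — 6 values for 6 variables — and 12 appears only in E's list, so E = 12.
Among the 5 still-open variables, 10 fits only F (and all 5 values in {6, 8, 9, 10, 11} must be used), so F = 10.

F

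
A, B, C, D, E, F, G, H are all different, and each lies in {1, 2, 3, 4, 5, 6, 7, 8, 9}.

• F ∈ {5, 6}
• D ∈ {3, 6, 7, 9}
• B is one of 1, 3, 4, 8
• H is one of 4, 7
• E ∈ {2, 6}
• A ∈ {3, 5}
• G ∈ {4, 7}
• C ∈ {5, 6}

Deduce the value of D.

The 2 variables C and F are confined to {5, 6}, which locks those values in; drop them from A, D, E.
That leaves A = 3. Eliminate 3 elsewhere: B, D.
That leaves E = 2.
The 2 variables G and H are confined to {4, 7}, which locks those values in; drop them from B, D.
So D = 9.

9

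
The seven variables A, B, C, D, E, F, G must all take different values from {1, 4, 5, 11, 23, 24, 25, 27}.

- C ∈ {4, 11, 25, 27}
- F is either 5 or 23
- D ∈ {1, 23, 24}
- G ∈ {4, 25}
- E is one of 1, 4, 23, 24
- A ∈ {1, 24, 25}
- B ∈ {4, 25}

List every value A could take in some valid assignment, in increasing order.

B and G share exactly the 2 values {4, 25}; by pigeonhole those values go to them, so strike 4, 25 from A, C, E.
The 3 variables A, D, E are confined to {1, 23, 24}, which locks those values in; drop them from F.
F has just one choice, so F = 5.
No further eliminations apply; A can still be any of 1, 24.

1, 24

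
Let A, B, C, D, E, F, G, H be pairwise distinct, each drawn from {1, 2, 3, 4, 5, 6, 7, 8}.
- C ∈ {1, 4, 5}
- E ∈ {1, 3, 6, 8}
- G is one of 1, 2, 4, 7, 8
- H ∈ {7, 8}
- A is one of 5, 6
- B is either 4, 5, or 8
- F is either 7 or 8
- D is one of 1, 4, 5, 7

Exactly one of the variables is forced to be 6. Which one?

A

Among the 8 variables, 2 fits only G (and all 8 values in {1, 2, 3, 4, 5, 6, 7, 8} must be used), so G = 2.
Among the 7 still-open variables, 3 fits only E (and all 7 values in {1, 3, 4, 5, 6, 7, 8} must be used), so E = 3.
The 6 still-open variables draw from only 6 values {1, 4, 5, 6, 7, 8}, so each is used; only A can be 6, hence A = 6.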